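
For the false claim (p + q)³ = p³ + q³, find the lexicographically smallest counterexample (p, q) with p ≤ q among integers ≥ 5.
(p, q) = (5, 5)

Substituting (5, 5) into the claim:
LHS = (5 + 5)³ = 1000
RHS = 5³ + 5³ = 250

Since LHS ≠ RHS, this pair disproves the claim, and no lexicographically smaller pair (p ≤ q, integers ≥ 5) does.

For instance (7, 10) is also a counterexample (LHS = 4913, RHS = 1343), but it's lexicographically larger.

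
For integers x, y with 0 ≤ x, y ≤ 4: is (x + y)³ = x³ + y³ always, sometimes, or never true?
Sometimes true

It holds at (x, y) = (0, 3) (both sides equal 27), but fails at (x, y) = (1, 2) (LHS = 27, RHS = 9).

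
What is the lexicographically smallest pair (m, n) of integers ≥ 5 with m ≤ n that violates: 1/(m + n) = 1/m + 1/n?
(m, n) = (5, 5)

Substituting (5, 5) into the claim:
LHS = 1/(5 + 5) = 1/10
RHS = 1/5 + 1/5 = 2/5

Since LHS ≠ RHS, this pair disproves the claim, and no lexicographically smaller pair (m ≤ n, integers ≥ 5) does.

For instance (8, 8) is also a counterexample (LHS = 1/16, RHS = 1/4), but it's lexicographically larger.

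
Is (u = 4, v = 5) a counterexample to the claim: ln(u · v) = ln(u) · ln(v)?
Substituting u = 4, v = 5:
LHS = ln(4 · 5) = ln(20) ≈ 2.996
RHS = ln(4) · ln(5) ≈ 2.231

Since LHS ≠ RHS, this pair disproves the claim.

Answer: Yes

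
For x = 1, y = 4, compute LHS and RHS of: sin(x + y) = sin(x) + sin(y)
LHS = sin(1 + 4) = sin(5) ≈ -0.9589
RHS = sin(1) + sin(4) ≈ 0.08467

LHS ≠ RHS (they differ by about 1.044), so the equation does not hold here.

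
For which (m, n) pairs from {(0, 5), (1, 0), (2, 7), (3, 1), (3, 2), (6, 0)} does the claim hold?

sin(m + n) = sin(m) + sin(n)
(0, 5), (1, 0), (6, 0)

Testing each pair:
(0, 5): LHS = sin(5) ≈ -0.9589, RHS = sin(5) ≈ -0.9589 → holds
(1, 0): LHS = sin(1) ≈ 0.8415, RHS = sin(1) ≈ 0.8415 → holds
(2, 7): LHS = sin(9) ≈ 0.4121, RHS = sin(7) + sin(2) ≈ 1.566 → fails
(3, 1): LHS = sin(4) ≈ -0.7568, RHS = sin(3) + sin(1) ≈ 0.9826 → fails
(3, 2): LHS = sin(5) ≈ -0.9589, RHS = sin(3) + sin(2) ≈ 1.05 → fails
(6, 0): LHS = sin(6) ≈ -0.2794, RHS = sin(6) ≈ -0.2794 → holds

3 of 6 pairs satisfy the claim.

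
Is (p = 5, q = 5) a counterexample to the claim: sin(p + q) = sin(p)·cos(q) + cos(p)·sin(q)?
Substituting p = 5, q = 5:
LHS = sin(5 + 5) = sin(10) ≈ -0.544
RHS = sin(5)·cos(5) + cos(5)·sin(5) = 2·sin(5)·cos(5) ≈ -0.544

The sides agree, so this pair does not disprove the claim.

Answer: No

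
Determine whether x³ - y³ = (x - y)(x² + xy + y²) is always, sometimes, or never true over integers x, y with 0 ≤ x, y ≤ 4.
The identity holds for every pair in the range. For instance at (x, y) = (1, 0): both sides equal 1.

Answer: Always true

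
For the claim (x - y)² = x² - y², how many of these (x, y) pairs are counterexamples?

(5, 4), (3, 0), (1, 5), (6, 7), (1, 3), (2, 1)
Testing each pair:
(5, 4): LHS = 1, RHS = 9 → counterexample
(3, 0): LHS = 9, RHS = 9 → satisfies claim
(1, 5): LHS = 16, RHS = -24 → counterexample
(6, 7): LHS = 1, RHS = -13 → counterexample
(1, 3): LHS = 4, RHS = -8 → counterexample
(2, 1): LHS = 1, RHS = 3 → counterexample

That makes 5 counterexamples.

Answer: 5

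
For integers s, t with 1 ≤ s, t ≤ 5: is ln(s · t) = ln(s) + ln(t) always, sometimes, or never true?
The identity holds for every pair in the range. For instance at (s, t) = (3, 2): both sides equal ln(6) ≈ 1.792.

Answer: Always true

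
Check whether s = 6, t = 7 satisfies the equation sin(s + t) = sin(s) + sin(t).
Substituting s = 6, t = 7:

LHS = sin(6 + 7) = sin(13) ≈ 0.4202
RHS = sin(6) + sin(7) ≈ 0.3776

LHS ≠ RHS, so the equation does not hold at this point.

Answer: Fails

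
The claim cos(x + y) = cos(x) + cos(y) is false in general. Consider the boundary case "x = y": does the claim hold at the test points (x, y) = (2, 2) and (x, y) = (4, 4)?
No, fails at both test points

At (2, 2): LHS = cos(4) ≈ -0.6536 ≠ RHS = 2·cos(2) ≈ -0.8323
At (4, 4): LHS = cos(8) ≈ -0.1455 ≠ RHS = 2·cos(4) ≈ -1.307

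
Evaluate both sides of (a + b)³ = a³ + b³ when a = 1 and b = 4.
LHS = (1 + 4)³ = 125
RHS = 1³ + 4³ = 65

LHS ≠ RHS, so the equation does not hold here.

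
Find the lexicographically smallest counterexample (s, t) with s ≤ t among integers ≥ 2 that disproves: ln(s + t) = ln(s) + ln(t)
(s, t) = (2, 3)

At (2, 2): both sides equal ln(4) ≈ 1.386, so it holds there.

Substituting (2, 3) into the claim:
LHS = ln(2 + 3) = ln(5) ≈ 1.609
RHS = ln(2) + ln(3) ≈ 1.792

Since LHS ≠ RHS, this pair disproves the claim, and no lexicographically smaller pair (s ≤ t, integers ≥ 2) does.

For instance (4, 9) is also a counterexample (LHS = ln(13) ≈ 2.565, RHS = ln(4) + ln(9) ≈ 3.584), but it's lexicographically larger.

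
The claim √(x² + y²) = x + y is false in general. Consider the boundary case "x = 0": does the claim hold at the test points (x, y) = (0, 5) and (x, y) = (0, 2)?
At (0, 5): LHS = 5, RHS = 5 → equal
At (0, 2): LHS = 2, RHS = 2 → equal

So the claim does hold at both of these boundary points, even though it is not an identity.

Answer: Yes, holds at both test points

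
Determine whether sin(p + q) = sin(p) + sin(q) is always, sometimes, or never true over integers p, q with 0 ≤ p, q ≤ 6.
It holds at (p, q) = (0, 1) (both sides equal sin(1) ≈ 0.8415), but fails at (p, q) = (1, 6) (LHS = sin(7) ≈ 0.657, RHS = sin(6) + sin(1) ≈ 0.5621).

Answer: Sometimes true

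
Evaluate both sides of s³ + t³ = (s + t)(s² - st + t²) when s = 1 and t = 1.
LHS = 1³ + 1³ = 2
RHS = (1 + 1)(1² - 1·1 + 1²) = 2

LHS = RHS: the two sides agree.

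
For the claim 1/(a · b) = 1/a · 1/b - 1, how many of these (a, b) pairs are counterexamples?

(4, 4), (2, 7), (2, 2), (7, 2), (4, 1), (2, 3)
6

Testing each pair:
(4, 4): LHS = 1/16, RHS = -15/16 → counterexample
(2, 7): LHS = 1/14, RHS = -13/14 → counterexample
(2, 2): LHS = 1/4, RHS = -3/4 → counterexample
(7, 2): LHS = 1/14, RHS = -13/14 → counterexample
(4, 1): LHS = 1/4, RHS = -3/4 → counterexample
(2, 3): LHS = 1/6, RHS = -5/6 → counterexample

That makes 6 counterexamples.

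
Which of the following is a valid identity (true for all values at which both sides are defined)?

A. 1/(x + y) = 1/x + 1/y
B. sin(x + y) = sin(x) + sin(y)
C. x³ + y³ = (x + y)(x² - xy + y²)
C

A: fails at (2, 5) — LHS = 1/7, RHS = 7/10.
B: fails at (4, 6) — LHS = sin(10) ≈ -0.544, RHS = sin(4) + sin(6) ≈ -1.036.
C: holds — e.g. at (3, 5), both sides equal 152.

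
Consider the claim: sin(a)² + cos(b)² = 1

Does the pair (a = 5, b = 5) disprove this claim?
Substituting a = 5, b = 5:
LHS = sin(5)² + cos(5)² = 1
RHS = 1

The sides agree, so this pair does not disprove the claim.

Answer: No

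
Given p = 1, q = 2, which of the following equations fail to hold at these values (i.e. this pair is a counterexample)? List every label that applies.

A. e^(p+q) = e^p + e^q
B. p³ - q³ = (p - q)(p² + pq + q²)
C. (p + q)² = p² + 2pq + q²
A

Evaluating each claim at the given values:
A. LHS = e^3 ≈ 20.09, RHS = e + e^2 ≈ 10.11 → fails here (LHS ≠ RHS)
B. LHS = -7, RHS = -7 → holds here (LHS = RHS)
C. LHS = 9, RHS = 9 → holds here (LHS = RHS)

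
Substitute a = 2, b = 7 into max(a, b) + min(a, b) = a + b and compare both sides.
LHS = max(2, 7) + min(2, 7) = 9
RHS = 2 + 7 = 9

LHS = RHS: the two sides agree.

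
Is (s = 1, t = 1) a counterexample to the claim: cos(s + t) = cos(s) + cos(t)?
Substituting s = 1, t = 1:
LHS = cos(1 + 1) = cos(2) ≈ -0.4161
RHS = cos(1) + cos(1) = 2·cos(1) ≈ 1.081

Since LHS ≠ RHS, this pair disproves the claim.

Answer: Yes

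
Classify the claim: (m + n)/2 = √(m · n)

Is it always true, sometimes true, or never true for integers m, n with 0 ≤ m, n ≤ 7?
It holds at (m, n) = (5, 5) (both sides equal 5), but fails at (m, n) = (5, 3) (LHS = 4, RHS = √(15) ≈ 3.873).

Answer: Sometimes true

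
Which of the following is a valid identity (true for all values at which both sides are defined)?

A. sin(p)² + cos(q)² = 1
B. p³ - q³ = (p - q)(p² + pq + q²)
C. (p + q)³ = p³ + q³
A: fails at (1, 5) — LHS = cos(5)² + sin(1)² ≈ 0.7885, RHS = 1.
B: holds — e.g. at (4, 6), both sides equal -152.
C: fails at (4, 6) — LHS = 1000, RHS = 280.

Answer: B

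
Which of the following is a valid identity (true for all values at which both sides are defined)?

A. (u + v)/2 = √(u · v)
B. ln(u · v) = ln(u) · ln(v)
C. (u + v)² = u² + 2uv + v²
A: fails at (3, 5) — LHS = 4, RHS = √(15) ≈ 3.873.
B: fails at (4, 5) — LHS = ln(20) ≈ 2.996, RHS = ln(4)·ln(5) ≈ 2.231.
C: holds — e.g. at (1, 1), both sides equal 4.

Answer: C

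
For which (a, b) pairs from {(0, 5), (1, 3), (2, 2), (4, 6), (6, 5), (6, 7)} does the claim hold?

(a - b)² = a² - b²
(2, 2)

Testing each pair:
(0, 5): LHS = 25, RHS = -25 → fails
(1, 3): LHS = 4, RHS = -8 → fails
(2, 2): LHS = 0, RHS = 0 → holds
(4, 6): LHS = 4, RHS = -20 → fails
(6, 5): LHS = 1, RHS = 11 → fails
(6, 7): LHS = 1, RHS = -13 → fails

1 of 6 pairs satisfies the claim.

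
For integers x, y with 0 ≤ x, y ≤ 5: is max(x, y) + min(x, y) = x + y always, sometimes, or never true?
Always true

The identity holds for every pair in the range. For instance at (x, y) = (1, 4): both sides equal 5.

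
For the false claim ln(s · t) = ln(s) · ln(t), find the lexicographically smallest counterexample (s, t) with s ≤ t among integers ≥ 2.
(s, t) = (2, 2)

Substituting (2, 2) into the claim:
LHS = ln(2 · 2) = ln(4) ≈ 1.386
RHS = ln(2) · ln(2) = ln(2)² ≈ 0.4805

Since LHS ≠ RHS, this pair disproves the claim, and no lexicographically smaller pair (s ≤ t, integers ≥ 2) does.

For instance (4, 6) is also a counterexample (LHS = ln(24) ≈ 3.178, RHS = ln(4)·ln(6) ≈ 2.484), but it's lexicographically larger.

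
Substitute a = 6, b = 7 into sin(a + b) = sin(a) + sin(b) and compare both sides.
LHS = sin(6 + 7) = sin(13) ≈ 0.4202
RHS = sin(6) + sin(7) ≈ 0.3776

LHS ≠ RHS (they differ by about 0.0426), so the equation does not hold here.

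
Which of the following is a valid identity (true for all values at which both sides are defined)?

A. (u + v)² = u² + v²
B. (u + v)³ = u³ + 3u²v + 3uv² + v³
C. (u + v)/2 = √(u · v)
B

A: fails at (1, 4) — LHS = 25, RHS = 17.
B: holds — e.g. at (2, 4), both sides equal 216.
C: fails at (0, 1) — LHS = 1/2, RHS = 0.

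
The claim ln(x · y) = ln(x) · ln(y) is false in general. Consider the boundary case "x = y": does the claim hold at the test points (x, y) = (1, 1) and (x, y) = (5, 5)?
At (1, 1): LHS = 0, RHS = 0 → equal
At (5, 5): LHS = ln(25) ≈ 3.219 ≠ RHS = ln(5)² ≈ 2.59

Answer: Only at (1, 1)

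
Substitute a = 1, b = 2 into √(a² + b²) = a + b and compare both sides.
LHS = √(1² + 2²) = √(5) ≈ 2.236
RHS = 1 + 2 = 3

LHS ≠ RHS (they differ by about 0.7639), so the equation does not hold here.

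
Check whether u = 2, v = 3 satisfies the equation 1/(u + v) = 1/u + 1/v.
Substituting u = 2, v = 3:

LHS = 1/(2 + 3) = 1/5
RHS = 1/2 + 1/3 = 5/6

LHS ≠ RHS, so the equation does not hold at this point.

Answer: Fails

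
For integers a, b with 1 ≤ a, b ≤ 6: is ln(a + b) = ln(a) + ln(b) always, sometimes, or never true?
Sometimes true

It holds at (a, b) = (2, 2) (both sides equal ln(4) ≈ 1.386), but fails at (a, b) = (6, 4) (LHS = ln(10) ≈ 2.303, RHS = ln(4) + ln(6) ≈ 3.178).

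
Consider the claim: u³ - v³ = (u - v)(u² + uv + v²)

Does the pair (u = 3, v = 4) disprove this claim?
No

Substituting u = 3, v = 4:
LHS = 3³ - 4³ = -37
RHS = (3 - 4)(3² + 3·4 + 4²) = -37

The sides agree, so this pair does not disprove the claim.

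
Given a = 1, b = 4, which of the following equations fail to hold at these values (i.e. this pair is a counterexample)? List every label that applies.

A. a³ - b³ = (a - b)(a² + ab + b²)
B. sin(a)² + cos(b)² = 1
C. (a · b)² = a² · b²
Evaluating each claim at the given values:
A. LHS = -63, RHS = -63 → holds here (LHS = RHS)
B. LHS = cos(4)² + sin(1)² ≈ 1.135, RHS = 1 → fails here (LHS ≠ RHS)
C. LHS = 16, RHS = 16 → holds here (LHS = RHS)

Answer: B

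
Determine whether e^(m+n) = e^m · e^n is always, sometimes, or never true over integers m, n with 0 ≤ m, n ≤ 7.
Always true

The identity holds for every pair in the range. For instance at (m, n) = (4, 5): both sides equal e^9 ≈ 8103.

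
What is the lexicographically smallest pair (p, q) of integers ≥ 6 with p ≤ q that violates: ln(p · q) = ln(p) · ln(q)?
Substituting (6, 6) into the claim:
LHS = ln(6 · 6) = ln(36) ≈ 3.584
RHS = ln(6) · ln(6) = ln(6)² ≈ 3.21

Since LHS ≠ RHS, this pair disproves the claim, and no lexicographically smaller pair (p ≤ q, integers ≥ 6) does.

For instance (8, 11) is also a counterexample (LHS = ln(88) ≈ 4.477, RHS = ln(8)·ln(11) ≈ 4.986), but it's lexicographically larger.

Answer: (p, q) = (6, 6)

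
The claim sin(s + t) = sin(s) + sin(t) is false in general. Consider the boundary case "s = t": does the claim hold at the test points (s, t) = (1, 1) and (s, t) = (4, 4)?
No, fails at both test points

At (1, 1): LHS = sin(2) ≈ 0.9093 ≠ RHS = 2·sin(1) ≈ 1.683
At (4, 4): LHS = sin(8) ≈ 0.9894 ≠ RHS = 2·sin(4) ≈ -1.514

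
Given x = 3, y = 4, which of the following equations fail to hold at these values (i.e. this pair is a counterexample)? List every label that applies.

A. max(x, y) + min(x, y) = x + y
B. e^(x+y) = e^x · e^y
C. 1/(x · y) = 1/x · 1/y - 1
C

Evaluating each claim at the given values:
A. LHS = 7, RHS = 7 → holds here (LHS = RHS)
B. LHS = e^7 ≈ 1097, RHS = e^7 ≈ 1097 → holds here (LHS = RHS)
C. LHS = 1/12, RHS = -11/12 → fails here (LHS ≠ RHS)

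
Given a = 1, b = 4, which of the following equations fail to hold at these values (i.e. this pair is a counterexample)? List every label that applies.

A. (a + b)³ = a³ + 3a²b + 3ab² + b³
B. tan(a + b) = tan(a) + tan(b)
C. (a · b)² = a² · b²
Evaluating each claim at the given values:
A. LHS = 125, RHS = 125 → holds here (LHS = RHS)
B. LHS = tan(5) ≈ -3.381, RHS = tan(4) + tan(1) ≈ 2.715 → fails here (LHS ≠ RHS)
C. LHS = 16, RHS = 16 → holds here (LHS = RHS)

Answer: B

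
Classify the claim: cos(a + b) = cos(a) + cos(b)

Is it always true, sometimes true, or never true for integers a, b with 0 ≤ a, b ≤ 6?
Never true

The claim fails for every pair in the range. For instance at (a, b) = (6, 1): LHS = cos(7) ≈ 0.7539, RHS = cos(1) + cos(6) ≈ 1.5.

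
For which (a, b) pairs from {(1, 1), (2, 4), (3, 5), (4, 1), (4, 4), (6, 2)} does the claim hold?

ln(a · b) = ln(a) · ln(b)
(1, 1)

Testing each pair:
(1, 1): LHS = 0, RHS = 0 → holds
(2, 4): LHS = ln(8) ≈ 2.079, RHS = ln(2)·ln(4) ≈ 0.9609 → fails
(3, 5): LHS = ln(15) ≈ 2.708, RHS = ln(3)·ln(5) ≈ 1.768 → fails
(4, 1): LHS = ln(4) ≈ 1.386, RHS = 0 → fails
(4, 4): LHS = ln(16) ≈ 2.773, RHS = ln(4)² ≈ 1.922 → fails
(6, 2): LHS = ln(12) ≈ 2.485, RHS = ln(2)·ln(6) ≈ 1.242 → fails

1 of 6 pairs satisfies the claim.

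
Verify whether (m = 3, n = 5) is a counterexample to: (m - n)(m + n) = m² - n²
Substituting m = 3, n = 5:
LHS = (3 - 5)(3 + 5) = -16
RHS = 3² - 5² = -16

The sides agree, so this pair does not disprove the claim.

Answer: No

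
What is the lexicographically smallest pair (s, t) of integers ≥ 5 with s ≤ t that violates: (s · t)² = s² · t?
(s, t) = (5, 5)

Substituting (5, 5) into the claim:
LHS = (5 · 5)² = 625
RHS = 5² · 5 = 125

Since LHS ≠ RHS, this pair disproves the claim, and no lexicographically smaller pair (s ≤ t, integers ≥ 5) does.

For instance (8, 8) is also a counterexample (LHS = 4096, RHS = 512), but it's lexicographically larger.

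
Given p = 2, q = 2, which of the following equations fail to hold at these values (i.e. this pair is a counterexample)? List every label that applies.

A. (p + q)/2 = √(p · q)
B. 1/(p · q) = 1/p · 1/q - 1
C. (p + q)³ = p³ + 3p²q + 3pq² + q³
B

Evaluating each claim at the given values:
A. LHS = 2, RHS = 2 → holds here (LHS = RHS)
B. LHS = 1/4, RHS = -3/4 → fails here (LHS ≠ RHS)
C. LHS = 64, RHS = 64 → holds here (LHS = RHS)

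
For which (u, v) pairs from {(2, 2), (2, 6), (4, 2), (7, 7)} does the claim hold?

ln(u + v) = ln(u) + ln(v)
(2, 2)

Testing each pair:
(2, 2): LHS = ln(4) ≈ 1.386, RHS = 2·ln(2) ≈ 1.386 → holds
(2, 6): LHS = ln(8) ≈ 2.079, RHS = ln(2) + ln(6) ≈ 2.485 → fails
(4, 2): LHS = ln(6) ≈ 1.792, RHS = ln(2) + ln(4) ≈ 2.079 → fails
(7, 7): LHS = ln(14) ≈ 2.639, RHS = 2·ln(7) ≈ 3.892 → fails

1 of 4 pairs satisfies the claim.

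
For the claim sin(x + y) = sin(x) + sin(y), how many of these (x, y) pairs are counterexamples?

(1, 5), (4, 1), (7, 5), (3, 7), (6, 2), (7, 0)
5

Testing each pair:
(1, 5): LHS = sin(6) ≈ -0.2794, RHS = sin(5) + sin(1) ≈ -0.1175 → counterexample
(4, 1): LHS = sin(5) ≈ -0.9589, RHS = sin(4) + sin(1) ≈ 0.08467 → counterexample
(7, 5): LHS = sin(12) ≈ -0.5366, RHS = sin(5) + sin(7) ≈ -0.3019 → counterexample
(3, 7): LHS = sin(10) ≈ -0.544, RHS = sin(3) + sin(7) ≈ 0.7981 → counterexample
(6, 2): LHS = sin(8) ≈ 0.9894, RHS = sin(6) + sin(2) ≈ 0.6299 → counterexample
(7, 0): LHS = sin(7) ≈ 0.657, RHS = sin(7) ≈ 0.657 → satisfies claim

That makes 5 counterexamples.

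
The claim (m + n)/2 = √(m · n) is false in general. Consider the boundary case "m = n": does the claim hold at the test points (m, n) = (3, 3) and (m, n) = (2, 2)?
At (3, 3): LHS = 3, RHS = 3 → equal
At (2, 2): LHS = 2, RHS = 2 → equal

So the claim does hold at both of these boundary points, even though it is not an identity.

Answer: Yes, holds at both test points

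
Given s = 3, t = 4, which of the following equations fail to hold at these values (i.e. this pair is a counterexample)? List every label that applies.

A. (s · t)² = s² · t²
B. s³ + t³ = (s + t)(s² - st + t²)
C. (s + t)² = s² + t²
Evaluating each claim at the given values:
A. LHS = 144, RHS = 144 → holds here (LHS = RHS)
B. LHS = 91, RHS = 91 → holds here (LHS = RHS)
C. LHS = 49, RHS = 25 → fails here (LHS ≠ RHS)

Answer: C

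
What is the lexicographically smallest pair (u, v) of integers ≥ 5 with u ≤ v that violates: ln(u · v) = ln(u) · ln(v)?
Substituting (5, 5) into the claim:
LHS = ln(5 · 5) = ln(25) ≈ 3.219
RHS = ln(5) · ln(5) = ln(5)² ≈ 2.59

Since LHS ≠ RHS, this pair disproves the claim, and no lexicographically smaller pair (u ≤ v, integers ≥ 5) does.

For instance (7, 10) is also a counterexample (LHS = ln(70) ≈ 4.248, RHS = ln(7)·ln(10) ≈ 4.481), but it's lexicographically larger.

Answer: (u, v) = (5, 5)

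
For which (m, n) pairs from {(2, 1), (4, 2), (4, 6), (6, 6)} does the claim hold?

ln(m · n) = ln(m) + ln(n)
All pairs

Testing each pair:
(2, 1): LHS = ln(2) ≈ 0.6931, RHS = ln(2) ≈ 0.6931 → holds
(4, 2): LHS = ln(8) ≈ 2.079, RHS = ln(2) + ln(4) ≈ 2.079 → holds
(4, 6): LHS = ln(24) ≈ 3.178, RHS = ln(4) + ln(6) ≈ 3.178 → holds
(6, 6): LHS = ln(36) ≈ 3.584, RHS = 2·ln(6) ≈ 3.584 → holds

Every pair satisfies the claim.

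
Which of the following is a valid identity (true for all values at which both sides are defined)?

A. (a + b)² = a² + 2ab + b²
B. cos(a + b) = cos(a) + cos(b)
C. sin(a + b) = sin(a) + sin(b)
A: holds — e.g. at (2, 3), both sides equal 25.
B: fails at (4, 6) — LHS = cos(10) ≈ -0.8391, RHS = cos(4) + cos(6) ≈ 0.3065.
C: fails at (2, 2) — LHS = sin(4) ≈ -0.7568, RHS = 2·sin(2) ≈ 1.819.

Answer: A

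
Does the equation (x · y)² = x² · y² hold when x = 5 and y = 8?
Substituting x = 5, y = 8:

LHS = (5 · 8)² = 1600
RHS = 5² · 8² = 1600

LHS = RHS, so the equation holds at this point.

Answer: Holds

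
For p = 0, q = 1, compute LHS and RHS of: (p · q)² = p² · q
LHS = (0 · 1)² = 0
RHS = 0² · 1 = 0

LHS = RHS: the two sides agree.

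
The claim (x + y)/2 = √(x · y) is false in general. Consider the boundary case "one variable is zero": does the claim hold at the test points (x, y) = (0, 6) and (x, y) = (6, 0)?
At (0, 6): LHS = 3 ≠ RHS = 0
At (6, 0): LHS = 3 ≠ RHS = 0

Answer: No, fails at both test points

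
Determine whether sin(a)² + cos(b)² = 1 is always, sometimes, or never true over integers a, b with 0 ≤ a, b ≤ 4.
It holds at (a, b) = (3, 3) (both sides equal 1), but fails at (a, b) = (4, 2) (LHS = cos(2)² + sin(4)² ≈ 0.7459, RHS = 1).

Answer: Sometimes true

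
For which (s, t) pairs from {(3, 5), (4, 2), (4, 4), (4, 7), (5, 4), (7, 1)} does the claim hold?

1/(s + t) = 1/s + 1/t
Testing each pair:
(3, 5): LHS = 1/8, RHS = 8/15 → fails
(4, 2): LHS = 1/6, RHS = 3/4 → fails
(4, 4): LHS = 1/8, RHS = 1/2 → fails
(4, 7): LHS = 1/11, RHS = 11/28 → fails
(5, 4): LHS = 1/9, RHS = 9/20 → fails
(7, 1): LHS = 1/8, RHS = 8/7 → fails

No pair satisfies the claim.

Answer: None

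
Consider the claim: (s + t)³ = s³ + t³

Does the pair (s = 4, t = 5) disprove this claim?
Yes

Substituting s = 4, t = 5:
LHS = (4 + 5)³ = 729
RHS = 4³ + 5³ = 189

Since LHS ≠ RHS, this pair disproves the claim.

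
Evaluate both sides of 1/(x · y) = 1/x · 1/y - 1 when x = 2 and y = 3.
LHS = 1/(2 · 3) = 1/6
RHS = 1/2 · 1/3 - 1 = -5/6

LHS ≠ RHS, so the equation does not hold here.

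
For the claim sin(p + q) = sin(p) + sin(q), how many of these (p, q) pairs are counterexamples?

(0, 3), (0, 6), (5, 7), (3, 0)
Testing each pair:
(0, 3): LHS = sin(3) ≈ 0.1411, RHS = sin(3) ≈ 0.1411 → satisfies claim
(0, 6): LHS = sin(6) ≈ -0.2794, RHS = sin(6) ≈ -0.2794 → satisfies claim
(5, 7): LHS = sin(12) ≈ -0.5366, RHS = sin(5) + sin(7) ≈ -0.3019 → counterexample
(3, 0): LHS = sin(3) ≈ 0.1411, RHS = sin(3) ≈ 0.1411 → satisfies claim

That makes 1 counterexample.

Answer: 1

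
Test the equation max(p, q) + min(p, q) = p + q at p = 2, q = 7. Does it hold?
Substituting p = 2, q = 7:

LHS = max(2, 7) + min(2, 7) = 9
RHS = 2 + 7 = 9

LHS = RHS, so the equation holds at this point.

Answer: Holds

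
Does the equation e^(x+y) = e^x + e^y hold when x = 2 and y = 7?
Fails

Substituting x = 2, y = 7:

LHS = e^(2+7) = e^9 ≈ 8103
RHS = e^2 + e^7 ≈ 1104

LHS ≠ RHS, so the equation does not hold at this point.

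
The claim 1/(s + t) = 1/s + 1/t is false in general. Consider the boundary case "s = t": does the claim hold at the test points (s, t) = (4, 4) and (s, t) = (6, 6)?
No, fails at both test points

At (4, 4): LHS = 1/8 ≠ RHS = 1/2
At (6, 6): LHS = 1/12 ≠ RHS = 1/3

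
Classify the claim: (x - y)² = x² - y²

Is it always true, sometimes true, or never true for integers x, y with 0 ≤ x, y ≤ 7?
It holds at (x, y) = (1, 0) (both sides equal 1), but fails at (x, y) = (7, 5) (LHS = 4, RHS = 24).

Answer: Sometimes true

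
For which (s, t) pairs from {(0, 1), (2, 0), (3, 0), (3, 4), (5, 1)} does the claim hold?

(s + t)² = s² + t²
Testing each pair:
(0, 1): LHS = 1, RHS = 1 → holds
(2, 0): LHS = 4, RHS = 4 → holds
(3, 0): LHS = 9, RHS = 9 → holds
(3, 4): LHS = 49, RHS = 25 → fails
(5, 1): LHS = 36, RHS = 26 → fails

3 of 5 pairs satisfy the claim.

Answer: (0, 1), (2, 0), (3, 0)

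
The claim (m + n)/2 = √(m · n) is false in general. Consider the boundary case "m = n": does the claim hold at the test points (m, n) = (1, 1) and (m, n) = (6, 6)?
At (1, 1): LHS = 1, RHS = 1 → equal
At (6, 6): LHS = 6, RHS = 6 → equal

So the claim does hold at both of these boundary points, even though it is not an identity.

Answer: Yes, holds at both test points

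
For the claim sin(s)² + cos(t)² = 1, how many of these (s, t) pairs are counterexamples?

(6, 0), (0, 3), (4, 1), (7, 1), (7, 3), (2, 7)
Testing each pair:
(6, 0): LHS = sin(6)² + 1 ≈ 1.078, RHS = 1 → counterexample
(0, 3): LHS = cos(3)² ≈ 0.9801, RHS = 1 → counterexample
(4, 1): LHS = cos(1)² + sin(4)² ≈ 0.8647, RHS = 1 → counterexample
(7, 1): LHS = cos(1)² + sin(7)² ≈ 0.7236, RHS = 1 → counterexample
(7, 3): LHS = sin(7)² + cos(3)² ≈ 1.412, RHS = 1 → counterexample
(2, 7): LHS = cos(7)² + sin(2)² ≈ 1.395, RHS = 1 → counterexample

That makes 6 counterexamples.

Answer: 6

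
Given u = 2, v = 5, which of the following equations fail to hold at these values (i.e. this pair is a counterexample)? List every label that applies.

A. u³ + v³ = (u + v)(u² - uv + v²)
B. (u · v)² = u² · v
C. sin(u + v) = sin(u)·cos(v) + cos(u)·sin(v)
B

Evaluating each claim at the given values:
A. LHS = 133, RHS = 133 → holds here (LHS = RHS)
B. LHS = 100, RHS = 20 → fails here (LHS ≠ RHS)
C. LHS = sin(7) ≈ 0.657, RHS = sin(2)·cos(5) + sin(5)·cos(2) ≈ 0.657 → holds here (LHS = RHS)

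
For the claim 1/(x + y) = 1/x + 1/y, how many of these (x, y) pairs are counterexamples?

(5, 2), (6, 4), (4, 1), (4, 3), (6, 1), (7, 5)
6

Testing each pair:
(5, 2): LHS = 1/7, RHS = 7/10 → counterexample
(6, 4): LHS = 1/10, RHS = 5/12 → counterexample
(4, 1): LHS = 1/5, RHS = 5/4 → counterexample
(4, 3): LHS = 1/7, RHS = 7/12 → counterexample
(6, 1): LHS = 1/7, RHS = 7/6 → counterexample
(7, 5): LHS = 1/12, RHS = 12/35 → counterexample

That makes 6 counterexamples.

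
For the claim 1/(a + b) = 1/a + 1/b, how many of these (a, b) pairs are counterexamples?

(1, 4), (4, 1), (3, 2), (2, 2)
4

Testing each pair:
(1, 4): LHS = 1/5, RHS = 5/4 → counterexample
(4, 1): LHS = 1/5, RHS = 5/4 → counterexample
(3, 2): LHS = 1/5, RHS = 5/6 → counterexample
(2, 2): LHS = 1/4, RHS = 1 → counterexample

That makes 4 counterexamples.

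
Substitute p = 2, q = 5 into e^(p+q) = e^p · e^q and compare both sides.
LHS = e^(2+5) = e^7 ≈ 1097
RHS = e^2 · e^5 = e^7 ≈ 1097

LHS = RHS: the two sides agree.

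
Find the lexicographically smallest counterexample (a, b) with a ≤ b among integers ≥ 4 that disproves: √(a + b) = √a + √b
Substituting (4, 4) into the claim:
LHS = √(4 + 4) = 2·√(2) ≈ 2.828
RHS = √4 + √4 = 4

Since LHS ≠ RHS, this pair disproves the claim, and no lexicographically smaller pair (a ≤ b, integers ≥ 4) does.

For instance (5, 9) is also a counterexample (LHS = √(14) ≈ 3.742, RHS = √(5) + 3 ≈ 5.236), but it's lexicographically larger.

Answer: (a, b) = (4, 4)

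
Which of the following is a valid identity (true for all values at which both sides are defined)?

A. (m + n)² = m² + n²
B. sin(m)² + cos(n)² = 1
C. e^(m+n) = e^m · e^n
A: fails at (4, 4) — LHS = 64, RHS = 32.
B: fails at (2, 4) — LHS = cos(4)² + sin(2)² ≈ 1.254, RHS = 1.
C: holds — e.g. at (0, 1), both sides equal e ≈ 2.718.

Answer: C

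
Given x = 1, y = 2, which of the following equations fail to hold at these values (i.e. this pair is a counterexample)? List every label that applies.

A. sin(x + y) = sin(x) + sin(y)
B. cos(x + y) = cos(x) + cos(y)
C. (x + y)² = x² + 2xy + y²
Evaluating each claim at the given values:
A. LHS = sin(3) ≈ 0.1411, RHS = sin(1) + sin(2) ≈ 1.751 → fails here (LHS ≠ RHS)
B. LHS = cos(3) ≈ -0.99, RHS = cos(2) + cos(1) ≈ 0.1242 → fails here (LHS ≠ RHS)
C. LHS = 9, RHS = 9 → holds here (LHS = RHS)

Answer: A, B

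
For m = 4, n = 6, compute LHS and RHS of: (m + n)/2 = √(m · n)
LHS = (4 + 6)/2 = 5
RHS = √(4 · 6) = 2·√(6) ≈ 4.899

LHS ≠ RHS (they differ by about 0.101), so the equation does not hold here.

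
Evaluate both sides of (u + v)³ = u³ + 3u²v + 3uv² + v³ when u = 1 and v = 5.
LHS = (1 + 5)³ = 216
RHS = 1³ + 3·1²·5 + 3·1·5² + 5³ = 216

LHS = RHS: the two sides agree.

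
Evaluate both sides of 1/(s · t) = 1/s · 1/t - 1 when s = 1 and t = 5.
LHS = 1/(1 · 5) = 1/5
RHS = 1/1 · 1/5 - 1 = -4/5

LHS ≠ RHS, so the equation does not hold here.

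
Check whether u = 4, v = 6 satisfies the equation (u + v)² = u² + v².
Substituting u = 4, v = 6:

LHS = (4 + 6)² = 100
RHS = 4² + 6² = 52

LHS ≠ RHS, so the equation does not hold at this point.

Answer: Fails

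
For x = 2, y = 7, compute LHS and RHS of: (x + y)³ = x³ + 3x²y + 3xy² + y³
LHS = (2 + 7)³ = 729
RHS = 2³ + 3·2²·7 + 3·2·7² + 7³ = 729

LHS = RHS: the two sides agree.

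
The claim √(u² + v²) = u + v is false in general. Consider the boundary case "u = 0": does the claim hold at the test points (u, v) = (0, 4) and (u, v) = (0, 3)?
At (0, 4): LHS = 4, RHS = 4 → equal
At (0, 3): LHS = 3, RHS = 3 → equal

So the claim does hold at both of these boundary points, even though it is not an identity.

Answer: Yes, holds at both test points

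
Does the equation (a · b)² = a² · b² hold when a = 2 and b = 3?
Holds

Substituting a = 2, b = 3:

LHS = (2 · 3)² = 36
RHS = 2² · 3² = 36

LHS = RHS, so the equation holds at this point.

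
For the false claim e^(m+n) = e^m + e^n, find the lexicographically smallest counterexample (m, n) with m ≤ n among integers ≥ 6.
Substituting (6, 6) into the claim:
LHS = e^(6+6) = e^12 ≈ 162754.8
RHS = e^6 + e^6 = 2·e^6 ≈ 806.9

Since LHS ≠ RHS, this pair disproves the claim, and no lexicographically smaller pair (m ≤ n, integers ≥ 6) does.

For instance (6, 13) is also a counterexample (LHS = e^19 ≈ 178482301.0, RHS = e^6 + e^13 ≈ 442816.8), but it's lexicographically larger.

Answer: (m, n) = (6, 6)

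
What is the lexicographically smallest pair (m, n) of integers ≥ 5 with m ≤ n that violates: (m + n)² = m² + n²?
(m, n) = (5, 5)

Substituting (5, 5) into the claim:
LHS = (5 + 5)² = 100
RHS = 5² + 5² = 50

Since LHS ≠ RHS, this pair disproves the claim, and no lexicographically smaller pair (m ≤ n, integers ≥ 5) does.

For instance (5, 9) is also a counterexample (LHS = 196, RHS = 106), but it's lexicographically larger.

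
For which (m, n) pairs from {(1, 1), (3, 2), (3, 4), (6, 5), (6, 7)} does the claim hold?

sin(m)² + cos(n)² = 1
Testing each pair:
(1, 1): LHS = cos(1)² + sin(1)² = 1, RHS = 1 → holds
(3, 2): LHS = sin(3)² + cos(2)² ≈ 0.1931, RHS = 1 → fails
(3, 4): LHS = sin(3)² + cos(4)² ≈ 0.4472, RHS = 1 → fails
(6, 5): LHS = sin(6)² + cos(5)² ≈ 0.1585, RHS = 1 → fails
(6, 7): LHS = sin(6)² + cos(7)² ≈ 0.6464, RHS = 1 → fails

1 of 5 pairs satisfies the claim.

Answer: (1, 1)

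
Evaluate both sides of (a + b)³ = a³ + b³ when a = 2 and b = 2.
LHS = (2 + 2)³ = 64
RHS = 2³ + 2³ = 16

LHS ≠ RHS, so the equation does not hold here.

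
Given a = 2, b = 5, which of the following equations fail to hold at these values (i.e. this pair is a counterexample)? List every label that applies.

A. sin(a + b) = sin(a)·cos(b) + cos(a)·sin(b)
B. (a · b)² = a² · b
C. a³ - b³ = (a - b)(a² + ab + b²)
Evaluating each claim at the given values:
A. LHS = sin(7) ≈ 0.657, RHS = sin(2)·cos(5) + sin(5)·cos(2) ≈ 0.657 → holds here (LHS = RHS)
B. LHS = 100, RHS = 20 → fails here (LHS ≠ RHS)
C. LHS = -117, RHS = -117 → holds here (LHS = RHS)

Answer: B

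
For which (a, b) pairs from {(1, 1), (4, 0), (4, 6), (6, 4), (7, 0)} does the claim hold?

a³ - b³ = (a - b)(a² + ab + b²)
Testing each pair:
(1, 1): LHS = 0, RHS = 0 → holds
(4, 0): LHS = 64, RHS = 64 → holds
(4, 6): LHS = -152, RHS = -152 → holds
(6, 4): LHS = 152, RHS = 152 → holds
(7, 0): LHS = 343, RHS = 343 → holds

Every pair satisfies the claim.

Answer: All pairs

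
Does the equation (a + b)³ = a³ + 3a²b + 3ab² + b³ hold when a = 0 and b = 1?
Substituting a = 0, b = 1:

LHS = (0 + 1)³ = 1
RHS = 0³ + 3·0²·1 + 3·0·1² + 1³ = 1

LHS = RHS, so the equation holds at this point.

Answer: Holds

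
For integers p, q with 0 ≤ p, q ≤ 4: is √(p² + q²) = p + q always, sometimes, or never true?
It holds at (p, q) = (3, 0) (both sides equal 3), but fails at (p, q) = (3, 3) (LHS = 3·√(2) ≈ 4.243, RHS = 6).

Answer: Sometimes true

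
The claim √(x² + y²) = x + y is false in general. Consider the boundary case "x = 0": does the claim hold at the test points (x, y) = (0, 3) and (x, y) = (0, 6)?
Yes, holds at both test points

At (0, 3): LHS = 3, RHS = 3 → equal
At (0, 6): LHS = 6, RHS = 6 → equal

So the claim does hold at both of these boundary points, even though it is not an identity.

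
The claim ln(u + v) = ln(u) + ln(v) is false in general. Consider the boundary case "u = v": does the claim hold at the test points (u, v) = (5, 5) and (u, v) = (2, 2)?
At (5, 5): LHS = ln(10) ≈ 2.303 ≠ RHS = 2·ln(5) ≈ 3.219
At (2, 2): LHS = ln(4) ≈ 1.386, RHS = 2·ln(2) ≈ 1.386 → equal

Answer: Only at (2, 2)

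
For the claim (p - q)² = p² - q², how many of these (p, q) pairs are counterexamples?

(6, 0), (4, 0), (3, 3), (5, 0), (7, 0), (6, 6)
Testing each pair:
(6, 0): LHS = 36, RHS = 36 → satisfies claim
(4, 0): LHS = 16, RHS = 16 → satisfies claim
(3, 3): LHS = 0, RHS = 0 → satisfies claim
(5, 0): LHS = 25, RHS = 25 → satisfies claim
(7, 0): LHS = 49, RHS = 49 → satisfies claim
(6, 6): LHS = 0, RHS = 0 → satisfies claim

That makes 0 counterexamples.

Answer: 0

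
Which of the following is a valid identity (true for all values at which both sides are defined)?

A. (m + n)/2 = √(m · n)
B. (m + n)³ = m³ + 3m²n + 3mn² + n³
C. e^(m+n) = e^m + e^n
B

A: fails at (2, 5) — LHS = 7/2, RHS = √(10) ≈ 3.162.
B: holds — e.g. at (2, 3), both sides equal 125.
C: fails at (5, 5) — LHS = e^10 ≈ 22026.5, RHS = 2·e^5 ≈ 296.8.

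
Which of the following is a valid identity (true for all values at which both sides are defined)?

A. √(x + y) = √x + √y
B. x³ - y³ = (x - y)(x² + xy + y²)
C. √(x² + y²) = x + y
B

A: fails at (2, 4) — LHS = √(6) ≈ 2.449, RHS = √(2) + 2 ≈ 3.414.
B: holds — e.g. at (2, 2), both sides equal 0.
C: fails at (3, 4) — LHS = 5, RHS = 7.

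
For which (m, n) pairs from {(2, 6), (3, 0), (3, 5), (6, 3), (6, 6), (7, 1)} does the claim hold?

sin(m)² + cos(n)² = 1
Testing each pair:
(2, 6): LHS = sin(2)² + cos(6)² ≈ 1.749, RHS = 1 → fails
(3, 0): LHS = sin(3)² + 1 ≈ 1.02, RHS = 1 → fails
(3, 5): LHS = sin(3)² + cos(5)² ≈ 0.1004, RHS = 1 → fails
(6, 3): LHS = sin(6)² + cos(3)² ≈ 1.058, RHS = 1 → fails
(6, 6): LHS = sin(6)² + cos(6)² = 1, RHS = 1 → holds
(7, 1): LHS = cos(1)² + sin(7)² ≈ 0.7236, RHS = 1 → fails

1 of 6 pairs satisfies the claim.

Answer: (6, 6)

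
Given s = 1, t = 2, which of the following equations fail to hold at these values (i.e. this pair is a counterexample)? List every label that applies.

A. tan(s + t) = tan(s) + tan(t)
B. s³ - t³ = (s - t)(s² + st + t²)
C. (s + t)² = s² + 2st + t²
Evaluating each claim at the given values:
A. LHS = tan(3) ≈ -0.1425, RHS = tan(2) + tan(1) ≈ -0.6276 → fails here (LHS ≠ RHS)
B. LHS = -7, RHS = -7 → holds here (LHS = RHS)
C. LHS = 9, RHS = 9 → holds here (LHS = RHS)

Answer: A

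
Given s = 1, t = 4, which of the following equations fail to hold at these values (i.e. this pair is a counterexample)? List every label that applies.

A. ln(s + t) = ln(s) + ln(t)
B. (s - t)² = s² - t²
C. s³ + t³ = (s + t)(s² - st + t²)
A, B

Evaluating each claim at the given values:
A. LHS = ln(5) ≈ 1.609, RHS = ln(4) ≈ 1.386 → fails here (LHS ≠ RHS)
B. LHS = 9, RHS = -15 → fails here (LHS ≠ RHS)
C. LHS = 65, RHS = 65 → holds here (LHS = RHS)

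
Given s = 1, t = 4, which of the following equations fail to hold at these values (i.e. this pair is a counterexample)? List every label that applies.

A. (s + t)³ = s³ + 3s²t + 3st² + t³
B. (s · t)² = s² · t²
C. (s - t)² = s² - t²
Evaluating each claim at the given values:
A. LHS = 125, RHS = 125 → holds here (LHS = RHS)
B. LHS = 16, RHS = 16 → holds here (LHS = RHS)
C. LHS = 9, RHS = -15 → fails here (LHS ≠ RHS)

Answer: C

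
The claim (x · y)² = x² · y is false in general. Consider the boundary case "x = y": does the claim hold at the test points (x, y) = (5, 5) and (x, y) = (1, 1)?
At (5, 5): LHS = 625 ≠ RHS = 125
At (1, 1): LHS = 1, RHS = 1 → equal

Answer: Only at (1, 1)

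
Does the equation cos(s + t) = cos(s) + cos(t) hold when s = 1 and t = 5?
Substituting s = 1, t = 5:

LHS = cos(1 + 5) = cos(6) ≈ 0.9602
RHS = cos(1) + cos(5) ≈ 0.824

LHS ≠ RHS, so the equation does not hold at this point.

Answer: Fails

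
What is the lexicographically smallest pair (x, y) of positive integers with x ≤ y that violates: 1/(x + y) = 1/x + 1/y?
Substituting (1, 1) into the claim:
LHS = 1/(1 + 1) = 1/2
RHS = 1/1 + 1/1 = 2

Since LHS ≠ RHS, this pair disproves the claim, and no lexicographically smaller pair (x ≤ y, positive integers) does.

For instance (1, 2) is also a counterexample (LHS = 1/3, RHS = 3/2), but it's lexicographically larger.

Answer: (x, y) = (1, 1)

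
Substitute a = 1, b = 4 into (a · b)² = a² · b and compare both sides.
LHS = (1 · 4)² = 16
RHS = 1² · 4 = 4

LHS ≠ RHS, so the equation does not hold here.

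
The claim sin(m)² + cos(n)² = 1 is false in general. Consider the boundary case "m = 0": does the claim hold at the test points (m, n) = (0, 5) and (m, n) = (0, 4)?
No, fails at both test points

At (0, 5): LHS = cos(5)² ≈ 0.08046 ≠ RHS = 1
At (0, 4): LHS = cos(4)² ≈ 0.4272 ≠ RHS = 1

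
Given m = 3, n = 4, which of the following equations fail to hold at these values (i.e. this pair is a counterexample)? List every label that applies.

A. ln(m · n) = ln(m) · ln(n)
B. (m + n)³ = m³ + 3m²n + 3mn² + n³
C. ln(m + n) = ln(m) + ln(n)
Evaluating each claim at the given values:
A. LHS = ln(12) ≈ 2.485, RHS = ln(3)·ln(4) ≈ 1.523 → fails here (LHS ≠ RHS)
B. LHS = 343, RHS = 343 → holds here (LHS = RHS)
C. LHS = ln(7) ≈ 1.946, RHS = ln(3) + ln(4) ≈ 2.485 → fails here (LHS ≠ RHS)

Answer: A, C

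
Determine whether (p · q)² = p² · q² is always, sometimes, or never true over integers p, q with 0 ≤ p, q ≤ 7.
Always true

The identity holds for every pair in the range. For instance at (p, q) = (3, 7): both sides equal 441.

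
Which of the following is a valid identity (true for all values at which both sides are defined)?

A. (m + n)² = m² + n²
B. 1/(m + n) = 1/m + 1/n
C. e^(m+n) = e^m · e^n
C

A: fails at (1, 5) — LHS = 36, RHS = 26.
B: fails at (1, 1) — LHS = 1/2, RHS = 2.
C: holds — e.g. at (4, 6), both sides equal e^10 ≈ 22026.5.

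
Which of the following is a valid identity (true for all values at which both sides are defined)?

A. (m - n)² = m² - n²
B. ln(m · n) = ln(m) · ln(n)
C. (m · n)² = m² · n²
C

A: fails at (1, 2) — LHS = 1, RHS = -3.
B: fails at (5, 5) — LHS = ln(25) ≈ 3.219, RHS = ln(5)² ≈ 2.59.
C: holds — e.g. at (5, 8), both sides equal 1600.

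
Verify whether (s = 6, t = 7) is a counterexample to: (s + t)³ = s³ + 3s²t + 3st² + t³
Substituting s = 6, t = 7:
LHS = (6 + 7)³ = 2197
RHS = 6³ + 3·6²·7 + 3·6·7² + 7³ = 2197

The sides agree, so this pair does not disprove the claim.

Answer: No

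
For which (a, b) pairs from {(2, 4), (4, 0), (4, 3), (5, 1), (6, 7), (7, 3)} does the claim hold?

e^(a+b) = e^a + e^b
Testing each pair:
(2, 4): LHS = e^6 ≈ 403.4, RHS = e^2 + e^4 ≈ 61.99 → fails
(4, 0): LHS = e^4 ≈ 54.6, RHS = 1 + e^4 ≈ 55.6 → fails
(4, 3): LHS = e^7 ≈ 1097, RHS = e^3 + e^4 ≈ 74.68 → fails
(5, 1): LHS = e^6 ≈ 403.4, RHS = e + e^5 ≈ 151.1 → fails
(6, 7): LHS = e^13 ≈ 442413.4, RHS = e^6 + e^7 ≈ 1500 → fails
(7, 3): LHS = e^10 ≈ 22026.5, RHS = e^3 + e^7 ≈ 1117 → fails

No pair satisfies the claim.

Answer: None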